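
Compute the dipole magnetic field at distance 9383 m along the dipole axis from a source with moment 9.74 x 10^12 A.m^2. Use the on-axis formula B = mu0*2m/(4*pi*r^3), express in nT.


m = 9.74 x 10^12 = 9740000000000 A.m^2
2m = 19480000000000 A.m^2
r^3 = 9383^3 = 826085784887
B = (4pi*10^-7) * 19480000000000 / (4*pi * 826085784887) * 1e9
= 24479289.956772 / 10380900132143.83 * 1e9
= 2358.1086 nT

2358.1086


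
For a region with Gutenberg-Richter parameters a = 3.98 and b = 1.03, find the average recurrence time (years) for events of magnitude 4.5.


log10(N) = 3.98 - 1.03*4.5 = -0.655
N = 10^-0.655 = 0.221309
T = 1/N = 1/0.221309 = 4.5186 years

4.5186


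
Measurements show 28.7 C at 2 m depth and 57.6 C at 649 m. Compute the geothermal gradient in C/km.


dT = 57.6 - 28.7 = 28.9 C
dz = 649 - 2 = 647 m
gradient = dT/dz * 1000 = 28.9/647 * 1000 = 44.6677 C/km

44.6677


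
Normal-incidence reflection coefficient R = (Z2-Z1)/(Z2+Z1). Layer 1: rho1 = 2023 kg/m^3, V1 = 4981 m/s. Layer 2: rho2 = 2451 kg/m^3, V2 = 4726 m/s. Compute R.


Z1 = 2023 * 4981 = 10076563
Z2 = 2451 * 4726 = 11583426
R = (11583426 - 10076563) / (11583426 + 10076563) = 1506863 / 21659989 = 0.0696

0.0696


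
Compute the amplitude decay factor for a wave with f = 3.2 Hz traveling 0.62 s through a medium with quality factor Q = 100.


pi*f*t/Q = pi*3.2*0.62/100 = 0.062329
A/A0 = exp(-0.062329) = 0.939574

0.939574


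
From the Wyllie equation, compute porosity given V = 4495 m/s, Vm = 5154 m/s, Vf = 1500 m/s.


1/V - 1/Vm = 1/4495 - 1/5154 = 2.845e-05
1/Vf - 1/Vm = 1/1500 - 1/5154 = 0.00047264
phi = 2.845e-05 / 0.00047264 = 0.0602

0.0602


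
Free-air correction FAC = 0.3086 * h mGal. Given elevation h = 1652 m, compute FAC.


FAC = 0.3086 * h
= 0.3086 * 1652
= 509.8072 mGal

509.8072


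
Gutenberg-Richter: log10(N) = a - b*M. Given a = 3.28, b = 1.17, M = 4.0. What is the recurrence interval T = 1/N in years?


log10(N) = 3.28 - 1.17*4.0 = -1.4
N = 10^-1.4 = 0.039811
T = 1/N = 1/0.039811 = 25.1189 years

25.1189


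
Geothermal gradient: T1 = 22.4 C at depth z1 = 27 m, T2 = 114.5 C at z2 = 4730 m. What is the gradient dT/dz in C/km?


dT = 114.5 - 22.4 = 92.1 C
dz = 4730 - 27 = 4703 m
gradient = dT/dz * 1000 = 92.1/4703 * 1000 = 19.5832 C/km

19.5832


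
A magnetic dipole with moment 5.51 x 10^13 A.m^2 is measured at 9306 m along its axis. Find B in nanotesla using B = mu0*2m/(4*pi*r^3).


m = 5.51 x 10^13 = 55100000000000 A.m^2
2m = 110200000000000 A.m^2
r^3 = 9306^3 = 805914824616
B = (4pi*10^-7) * 110200000000000 / (4*pi * 805914824616) * 1e9
= 138481404.170238 / 10127424369730.93 * 1e9
= 13673.9016 nT

13673.9016


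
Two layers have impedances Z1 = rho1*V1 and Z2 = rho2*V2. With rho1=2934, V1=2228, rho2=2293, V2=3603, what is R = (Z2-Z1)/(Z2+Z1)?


Z1 = 2934 * 2228 = 6536952
Z2 = 2293 * 3603 = 8261679
R = (8261679 - 6536952) / (8261679 + 6536952) = 1724727 / 14798631 = 0.1165

0.1165


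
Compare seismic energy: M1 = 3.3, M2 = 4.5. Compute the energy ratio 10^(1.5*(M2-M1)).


M2 - M1 = 4.5 - 3.3 = 1.2
1.5 * 1.2 = 1.8
ratio = 10^1.8 = 63.1

63.1


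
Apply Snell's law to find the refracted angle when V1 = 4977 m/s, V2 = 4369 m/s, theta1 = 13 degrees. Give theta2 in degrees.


sin(theta1) = sin(13 deg) = 0.224951
sin(theta2) = V2/V1 * sin(theta1) = 4369/4977 * 0.224951 = 0.197471
theta2 = arcsin(0.197471) = 11.3891 degrees

11.3891


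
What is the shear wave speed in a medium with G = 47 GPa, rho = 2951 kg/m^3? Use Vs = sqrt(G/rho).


Convert G to Pa: G = 47e9 Pa
Compute G/rho = 47e9 / 2951 = 15926804.4731
Vs = sqrt(15926804.4731) = 3990.84 m/s

3990.84


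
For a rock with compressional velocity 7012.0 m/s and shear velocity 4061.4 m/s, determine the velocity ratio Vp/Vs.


Vp/Vs = 7012.0 / 4061.4
= 1.7265

1.7265


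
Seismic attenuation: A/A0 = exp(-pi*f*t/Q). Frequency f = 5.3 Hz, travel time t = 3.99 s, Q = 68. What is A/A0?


pi*f*t/Q = pi*5.3*3.99/68 = 0.976989
A/A0 = exp(-0.976989) = 0.376443

0.376443


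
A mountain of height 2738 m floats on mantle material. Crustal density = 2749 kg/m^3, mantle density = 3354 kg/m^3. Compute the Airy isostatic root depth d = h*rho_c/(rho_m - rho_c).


rho_m - rho_c = 3354 - 2749 = 605
d = 2738 * 2749 / 605
= 7526762 / 605
= 12440.93 m

12440.93


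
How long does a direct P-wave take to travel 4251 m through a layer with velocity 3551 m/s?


t = x / V
= 4251 / 3551
= 1.1971 s

1.1971


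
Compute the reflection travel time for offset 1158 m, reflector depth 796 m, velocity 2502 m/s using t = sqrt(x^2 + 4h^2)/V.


x^2 + 4h^2 = 1158^2 + 4*796^2 = 1340964 + 2534464 = 3875428
sqrt(3875428) = 1968.6107
t = 1968.6107 / 2502 = 0.7868 s

0.7868


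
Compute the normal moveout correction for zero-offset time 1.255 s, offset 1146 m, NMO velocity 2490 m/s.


x/Vnmo = 1146/2490 = 0.460241
(x/Vnmo)^2 = 0.211822
t0^2 = 1.575025
sqrt(1.575025 + 0.211822) = 1.33673
dt = 1.33673 - 1.255 = 0.08173

0.08173


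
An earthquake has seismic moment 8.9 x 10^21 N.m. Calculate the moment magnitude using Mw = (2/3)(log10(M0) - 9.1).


log10(M0) = log10(8.9 x 10^21) = 21.9494
Mw = 2/3 * (21.9494 - 9.1)
= 2/3 * 12.8494
= 8.57

8.57


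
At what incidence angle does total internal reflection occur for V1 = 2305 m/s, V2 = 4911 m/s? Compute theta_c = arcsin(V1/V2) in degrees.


V1/V2 = 2305/4911 = 0.469355
theta_c = arcsin(0.469355) = 27.9924 degrees

27.9924


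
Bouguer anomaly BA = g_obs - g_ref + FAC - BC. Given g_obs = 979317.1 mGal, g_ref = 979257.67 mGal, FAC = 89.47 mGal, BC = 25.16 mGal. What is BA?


BA = g_obs - g_ref + FAC - BC
= 979317.1 - 979257.67 + 89.47 - 25.16
= 123.74 mGal

123.74


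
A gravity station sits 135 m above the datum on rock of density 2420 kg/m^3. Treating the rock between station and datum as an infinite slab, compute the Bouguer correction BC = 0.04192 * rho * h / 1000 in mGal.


BC = 0.04192 * rho * h / 1000
= 0.04192 * 2420 * 135 / 1000
= 13.6953 mGal

13.6953


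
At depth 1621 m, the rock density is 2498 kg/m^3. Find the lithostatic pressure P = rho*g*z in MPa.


P = rho * g * z / 1e6
= 2498 * 9.81 * 1621 / 1e6
= 39723220.98 / 1e6
= 39.7232 MPa

39.7232


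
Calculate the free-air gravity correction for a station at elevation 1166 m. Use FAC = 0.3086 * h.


FAC = 0.3086 * h
= 0.3086 * 1166
= 359.8276 mGal

359.8276


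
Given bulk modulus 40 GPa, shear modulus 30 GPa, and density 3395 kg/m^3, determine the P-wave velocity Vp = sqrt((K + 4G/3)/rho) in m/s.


First compute the effective modulus:
K + 4G/3 = 40e9 + 4*30e9/3 = 80000000000.0 Pa
Then divide by density:
80000000000.0 / 3395 = 23564064.8012 Pa/(kg/m^3)
Take the square root:
Vp = sqrt(23564064.8012) = 4854.28 m/s

4854.28


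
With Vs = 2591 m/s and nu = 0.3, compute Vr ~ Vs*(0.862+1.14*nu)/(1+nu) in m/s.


Numerator factor = 0.862 + 1.14*0.3 = 1.204
Denominator = 1 + 0.3 = 1.3
Vr = 2591 * 1.204 / 1.3 = 2399.66 m/s

2399.66


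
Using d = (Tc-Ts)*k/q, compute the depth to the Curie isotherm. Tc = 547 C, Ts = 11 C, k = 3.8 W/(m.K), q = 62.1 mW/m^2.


T_Curie - T_surf = 547 - 11 = 536 C
Convert q to W/m^2: 62.1 mW/m^2 = 0.0621 W/m^2
d = 536 * 3.8 / 0.0621 = 32798.71 m

32798.71


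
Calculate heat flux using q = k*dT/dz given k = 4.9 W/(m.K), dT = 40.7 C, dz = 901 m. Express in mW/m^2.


q = k * dT / dz * 1000
= 4.9 * 40.7 / 901 * 1000
= 0.221343 * 1000
= 221.343 mW/m^2

221.343


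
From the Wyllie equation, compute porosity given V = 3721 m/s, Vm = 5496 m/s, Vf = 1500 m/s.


1/V - 1/Vm = 1/3721 - 1/5496 = 8.679e-05
1/Vf - 1/Vm = 1/1500 - 1/5496 = 0.00048472
phi = 8.679e-05 / 0.00048472 = 0.1791

0.1791


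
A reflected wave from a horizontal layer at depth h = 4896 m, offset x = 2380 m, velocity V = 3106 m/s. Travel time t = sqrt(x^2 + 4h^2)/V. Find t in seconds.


x^2 + 4h^2 = 2380^2 + 4*4896^2 = 5664400 + 95883264 = 101547664
sqrt(101547664) = 10077.0861
t = 10077.0861 / 3106 = 3.2444 s

3.2444


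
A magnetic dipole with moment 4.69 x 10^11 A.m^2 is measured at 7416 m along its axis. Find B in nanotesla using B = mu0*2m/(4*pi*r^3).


m = 4.69 x 10^11 = 469000000000 A.m^2
2m = 938000000000 A.m^2
r^3 = 7416^3 = 407858167296
B = (4pi*10^-7) * 938000000000 / (4*pi * 407858167296) * 1e9
= 1178725.563627 / 5125296888334.84 * 1e9
= 229.9819 nT

229.9819


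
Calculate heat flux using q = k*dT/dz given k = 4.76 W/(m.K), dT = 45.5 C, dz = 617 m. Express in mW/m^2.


q = k * dT / dz * 1000
= 4.76 * 45.5 / 617 * 1000
= 0.351021 * 1000
= 351.0211 mW/m^2

351.0211


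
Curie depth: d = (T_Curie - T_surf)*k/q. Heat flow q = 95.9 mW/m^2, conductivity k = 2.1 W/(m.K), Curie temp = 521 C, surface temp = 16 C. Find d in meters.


T_Curie - T_surf = 521 - 16 = 505 C
Convert q to W/m^2: 95.9 mW/m^2 = 0.0959 W/m^2
d = 505 * 2.1 / 0.0959 = 11058.39 m

11058.39


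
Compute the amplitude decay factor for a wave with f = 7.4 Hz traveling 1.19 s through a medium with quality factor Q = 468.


pi*f*t/Q = pi*7.4*1.19/468 = 0.059113
A/A0 = exp(-0.059113) = 0.9426

0.9426


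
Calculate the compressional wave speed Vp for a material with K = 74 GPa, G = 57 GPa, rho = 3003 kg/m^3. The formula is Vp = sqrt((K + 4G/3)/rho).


First compute the effective modulus:
K + 4G/3 = 74e9 + 4*57e9/3 = 150000000000.0 Pa
Then divide by density:
150000000000.0 / 3003 = 49950049.95 Pa/(kg/m^3)
Take the square root:
Vp = sqrt(49950049.95) = 7067.53 m/s

7067.53


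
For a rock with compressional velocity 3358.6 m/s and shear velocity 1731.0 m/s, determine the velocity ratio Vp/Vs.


Vp/Vs = 3358.6 / 1731.0
= 1.9403

1.9403


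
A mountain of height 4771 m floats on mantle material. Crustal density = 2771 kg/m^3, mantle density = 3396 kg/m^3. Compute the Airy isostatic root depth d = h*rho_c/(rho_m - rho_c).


rho_m - rho_c = 3396 - 2771 = 625
d = 4771 * 2771 / 625
= 13220441 / 625
= 21152.71 m

21152.71


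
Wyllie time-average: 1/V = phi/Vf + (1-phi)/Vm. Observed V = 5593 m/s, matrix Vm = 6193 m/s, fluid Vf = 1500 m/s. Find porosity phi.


1/V - 1/Vm = 1/5593 - 1/6193 = 1.732e-05
1/Vf - 1/Vm = 1/1500 - 1/6193 = 0.00050519
phi = 1.732e-05 / 0.00050519 = 0.0343

0.0343


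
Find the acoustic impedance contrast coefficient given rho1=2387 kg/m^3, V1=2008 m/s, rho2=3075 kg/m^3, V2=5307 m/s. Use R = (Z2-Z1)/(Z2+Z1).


Z1 = 2387 * 2008 = 4793096
Z2 = 3075 * 5307 = 16319025
R = (16319025 - 4793096) / (16319025 + 4793096) = 11525929 / 21112121 = 0.5459

0.5459


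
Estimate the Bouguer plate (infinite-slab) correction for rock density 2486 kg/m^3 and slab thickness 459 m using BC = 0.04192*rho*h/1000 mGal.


BC = 0.04192 * rho * h / 1000
= 0.04192 * 2486 * 459 / 1000
= 47.8338 mGal

47.8338


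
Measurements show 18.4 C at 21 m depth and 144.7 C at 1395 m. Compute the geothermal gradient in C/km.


dT = 144.7 - 18.4 = 126.3 C
dz = 1395 - 21 = 1374 m
gradient = dT/dz * 1000 = 126.3/1374 * 1000 = 91.9214 C/km

91.9214


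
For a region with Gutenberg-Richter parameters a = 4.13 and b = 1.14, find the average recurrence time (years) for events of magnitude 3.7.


log10(N) = 4.13 - 1.14*3.7 = -0.088
N = 10^-0.088 = 0.816582
T = 1/N = 1/0.816582 = 1.2246 years

1.2246


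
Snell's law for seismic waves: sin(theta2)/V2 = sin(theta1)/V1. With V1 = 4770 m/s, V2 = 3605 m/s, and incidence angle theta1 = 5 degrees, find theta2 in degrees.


sin(theta1) = sin(5 deg) = 0.087156
sin(theta2) = V2/V1 * sin(theta1) = 3605/4770 * 0.087156 = 0.065869
theta2 = arcsin(0.065869) = 3.7768 degrees

3.7768


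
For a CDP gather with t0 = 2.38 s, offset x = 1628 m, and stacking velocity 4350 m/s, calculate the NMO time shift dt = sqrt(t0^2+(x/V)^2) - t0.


x/Vnmo = 1628/4350 = 0.374253
(x/Vnmo)^2 = 0.140065
t0^2 = 5.6644
sqrt(5.6644 + 0.140065) = 2.409246
dt = 2.409246 - 2.38 = 0.029246

0.029246


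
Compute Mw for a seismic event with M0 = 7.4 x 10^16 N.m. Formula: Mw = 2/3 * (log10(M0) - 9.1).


log10(M0) = log10(7.4 x 10^16) = 16.8692
Mw = 2/3 * (16.8692 - 9.1)
= 2/3 * 7.7692
= 5.18

5.18


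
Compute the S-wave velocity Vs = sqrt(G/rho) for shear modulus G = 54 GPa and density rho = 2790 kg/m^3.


Convert G to Pa: G = 54e9 Pa
Compute G/rho = 54e9 / 2790 = 19354838.7097
Vs = sqrt(19354838.7097) = 4399.41 m/s

4399.41


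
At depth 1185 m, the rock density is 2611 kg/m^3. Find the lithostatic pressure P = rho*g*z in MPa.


P = rho * g * z / 1e6
= 2611 * 9.81 * 1185 / 1e6
= 30352483.35 / 1e6
= 30.3525 MPa

30.3525


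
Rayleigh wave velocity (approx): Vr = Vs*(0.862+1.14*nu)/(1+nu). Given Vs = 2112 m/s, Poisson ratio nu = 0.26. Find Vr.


Numerator factor = 0.862 + 1.14*0.26 = 1.1584
Denominator = 1 + 0.26 = 1.26
Vr = 2112 * 1.1584 / 1.26 = 1941.7 m/s

1941.7


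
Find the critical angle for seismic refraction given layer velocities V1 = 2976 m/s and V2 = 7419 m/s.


V1/V2 = 2976/7419 = 0.401132
theta_c = arcsin(0.401132) = 23.649 degrees

23.649


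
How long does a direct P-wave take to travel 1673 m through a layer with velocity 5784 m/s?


t = x / V
= 1673 / 5784
= 0.2892 s

0.2892


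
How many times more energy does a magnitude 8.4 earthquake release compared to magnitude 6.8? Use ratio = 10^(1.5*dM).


M2 - M1 = 8.4 - 6.8 = 1.6
1.5 * 1.6 = 2.4
ratio = 10^2.4 = 251.19

251.19


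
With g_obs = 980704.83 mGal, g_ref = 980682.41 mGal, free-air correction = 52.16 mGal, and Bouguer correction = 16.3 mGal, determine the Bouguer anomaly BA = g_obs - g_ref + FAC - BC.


BA = g_obs - g_ref + FAC - BC
= 980704.83 - 980682.41 + 52.16 - 16.3
= 58.28 mGal

58.28


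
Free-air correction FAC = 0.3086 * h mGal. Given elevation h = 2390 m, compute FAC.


FAC = 0.3086 * h
= 0.3086 * 2390
= 737.554 mGal

737.554


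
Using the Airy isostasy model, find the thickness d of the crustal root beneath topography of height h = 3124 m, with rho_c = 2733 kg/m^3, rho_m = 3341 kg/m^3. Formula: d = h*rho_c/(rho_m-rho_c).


rho_m - rho_c = 3341 - 2733 = 608
d = 3124 * 2733 / 608
= 8537892 / 608
= 14042.59 m

14042.59


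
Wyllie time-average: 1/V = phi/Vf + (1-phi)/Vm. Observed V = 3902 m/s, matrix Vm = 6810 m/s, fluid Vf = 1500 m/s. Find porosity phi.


1/V - 1/Vm = 1/3902 - 1/6810 = 0.00010944
1/Vf - 1/Vm = 1/1500 - 1/6810 = 0.00051982
phi = 0.00010944 / 0.00051982 = 0.2105

0.2105


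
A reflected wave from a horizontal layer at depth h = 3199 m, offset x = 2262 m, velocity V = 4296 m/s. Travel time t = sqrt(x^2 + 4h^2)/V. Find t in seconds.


x^2 + 4h^2 = 2262^2 + 4*3199^2 = 5116644 + 40934404 = 46051048
sqrt(46051048) = 6786.0922
t = 6786.0922 / 4296 = 1.5796 s

1.5796


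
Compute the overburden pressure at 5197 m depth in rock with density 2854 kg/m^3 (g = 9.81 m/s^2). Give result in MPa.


P = rho * g * z / 1e6
= 2854 * 9.81 * 5197 / 1e6
= 145504254.78 / 1e6
= 145.5043 MPa

145.5043


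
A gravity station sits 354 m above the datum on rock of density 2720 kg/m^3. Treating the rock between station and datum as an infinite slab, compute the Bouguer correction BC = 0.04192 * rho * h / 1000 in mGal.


BC = 0.04192 * rho * h / 1000
= 0.04192 * 2720 * 354 / 1000
= 40.3639 mGal

40.3639


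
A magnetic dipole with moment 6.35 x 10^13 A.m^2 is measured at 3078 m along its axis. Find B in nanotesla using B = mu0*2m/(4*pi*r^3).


m = 6.35 x 10^13 = 63500000000000 A.m^2
2m = 127000000000000 A.m^2
r^3 = 3078^3 = 29161230552
B = (4pi*10^-7) * 127000000000000 / (4*pi * 29161230552) * 1e9
= 159592906.802361 / 366450830687.21 * 1e9
= 435509.7422 nT

435509.7422


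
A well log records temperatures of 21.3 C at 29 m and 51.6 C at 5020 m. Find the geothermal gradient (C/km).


dT = 51.6 - 21.3 = 30.3 C
dz = 5020 - 29 = 4991 m
gradient = dT/dz * 1000 = 30.3/4991 * 1000 = 6.0709 C/km

6.0709


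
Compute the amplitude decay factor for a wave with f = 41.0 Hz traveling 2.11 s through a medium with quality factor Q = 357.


pi*f*t/Q = pi*41.0*2.11/357 = 0.761286
A/A0 = exp(-0.761286) = 0.467065

0.467065


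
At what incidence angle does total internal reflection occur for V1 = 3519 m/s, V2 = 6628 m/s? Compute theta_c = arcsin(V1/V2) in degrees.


V1/V2 = 3519/6628 = 0.530929
theta_c = arcsin(0.530929) = 32.0683 degrees

32.0683


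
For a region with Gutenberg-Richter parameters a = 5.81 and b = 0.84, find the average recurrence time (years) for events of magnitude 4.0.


log10(N) = 5.81 - 0.84*4.0 = 2.45
N = 10^2.45 = 281.838293
T = 1/N = 1/281.838293 = 0.0035 years

0.0035


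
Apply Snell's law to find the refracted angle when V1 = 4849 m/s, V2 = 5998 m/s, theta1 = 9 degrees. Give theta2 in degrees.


sin(theta1) = sin(9 deg) = 0.156434
sin(theta2) = V2/V1 * sin(theta1) = 5998/4849 * 0.156434 = 0.193503
theta2 = arcsin(0.193503) = 11.1573 degrees

11.1573


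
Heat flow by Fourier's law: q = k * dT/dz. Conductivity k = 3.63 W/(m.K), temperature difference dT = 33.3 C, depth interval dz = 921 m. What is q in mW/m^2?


q = k * dT / dz * 1000
= 3.63 * 33.3 / 921 * 1000
= 0.131248 * 1000
= 131.2476 mW/m^2

131.2476


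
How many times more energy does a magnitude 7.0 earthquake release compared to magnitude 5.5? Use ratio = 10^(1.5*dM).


M2 - M1 = 7.0 - 5.5 = 1.5
1.5 * 1.5 = 2.25
ratio = 10^2.25 = 177.83

177.83


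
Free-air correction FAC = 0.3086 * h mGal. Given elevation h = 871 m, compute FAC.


FAC = 0.3086 * h
= 0.3086 * 871
= 268.7906 mGal

268.7906


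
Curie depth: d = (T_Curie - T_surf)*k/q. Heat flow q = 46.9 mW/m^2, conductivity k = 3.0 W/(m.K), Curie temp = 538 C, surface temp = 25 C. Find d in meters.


T_Curie - T_surf = 538 - 25 = 513 C
Convert q to W/m^2: 46.9 mW/m^2 = 0.0469 W/m^2
d = 513 * 3.0 / 0.0469 = 32814.5 m

32814.5


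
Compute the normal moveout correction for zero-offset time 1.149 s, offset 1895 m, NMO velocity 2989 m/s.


x/Vnmo = 1895/2989 = 0.633991
(x/Vnmo)^2 = 0.401945
t0^2 = 1.320201
sqrt(1.320201 + 0.401945) = 1.312306
dt = 1.312306 - 1.149 = 0.163306

0.163306


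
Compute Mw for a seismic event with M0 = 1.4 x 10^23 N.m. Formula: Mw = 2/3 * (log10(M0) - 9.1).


log10(M0) = log10(1.4 x 10^23) = 23.1461
Mw = 2/3 * (23.1461 - 9.1)
= 2/3 * 14.0461
= 9.36

9.36


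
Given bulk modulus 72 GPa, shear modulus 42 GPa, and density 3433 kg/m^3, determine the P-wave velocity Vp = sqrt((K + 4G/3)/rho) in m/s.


First compute the effective modulus:
K + 4G/3 = 72e9 + 4*42e9/3 = 128000000000.0 Pa
Then divide by density:
128000000000.0 / 3433 = 37285173.3178 Pa/(kg/m^3)
Take the square root:
Vp = sqrt(37285173.3178) = 6106.16 m/s

6106.16


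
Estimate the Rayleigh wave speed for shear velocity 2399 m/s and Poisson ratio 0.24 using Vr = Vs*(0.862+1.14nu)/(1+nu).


Numerator factor = 0.862 + 1.14*0.24 = 1.1356
Denominator = 1 + 0.24 = 1.24
Vr = 2399 * 1.1356 / 1.24 = 2197.02 m/s

2197.02


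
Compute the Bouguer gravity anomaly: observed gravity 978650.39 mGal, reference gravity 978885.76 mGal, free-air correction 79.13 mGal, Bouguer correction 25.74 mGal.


BA = g_obs - g_ref + FAC - BC
= 978650.39 - 978885.76 + 79.13 - 25.74
= -181.98 mGal

-181.98


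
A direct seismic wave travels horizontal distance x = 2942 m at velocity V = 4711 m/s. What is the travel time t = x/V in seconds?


t = x / V
= 2942 / 4711
= 0.6245 s

0.6245


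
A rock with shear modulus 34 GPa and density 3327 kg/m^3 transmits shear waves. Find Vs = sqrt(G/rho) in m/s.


Convert G to Pa: G = 34e9 Pa
Compute G/rho = 34e9 / 3327 = 10219416.8921
Vs = sqrt(10219416.8921) = 3196.78 m/s

3196.78


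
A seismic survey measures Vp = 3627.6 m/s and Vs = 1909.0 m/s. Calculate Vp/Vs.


Vp/Vs = 3627.6 / 1909.0
= 1.9003

1.9003


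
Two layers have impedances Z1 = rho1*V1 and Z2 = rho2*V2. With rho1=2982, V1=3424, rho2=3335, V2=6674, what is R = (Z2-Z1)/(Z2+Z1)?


Z1 = 2982 * 3424 = 10210368
Z2 = 3335 * 6674 = 22257790
R = (22257790 - 10210368) / (22257790 + 10210368) = 12047422 / 32468158 = 0.3711

0.3711


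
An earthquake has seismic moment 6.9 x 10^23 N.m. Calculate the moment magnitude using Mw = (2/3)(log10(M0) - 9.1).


log10(M0) = log10(6.9 x 10^23) = 23.8388
Mw = 2/3 * (23.8388 - 9.1)
= 2/3 * 14.7388
= 9.83

9.83


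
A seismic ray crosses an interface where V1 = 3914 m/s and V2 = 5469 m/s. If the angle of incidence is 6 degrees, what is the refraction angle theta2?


sin(theta1) = sin(6 deg) = 0.104528
sin(theta2) = V2/V1 * sin(theta1) = 5469/3914 * 0.104528 = 0.146057
theta2 = arcsin(0.146057) = 8.3985 degrees

8.3985


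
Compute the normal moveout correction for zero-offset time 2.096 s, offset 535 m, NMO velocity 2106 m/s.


x/Vnmo = 535/2106 = 0.254036
(x/Vnmo)^2 = 0.064534
t0^2 = 4.393216
sqrt(4.393216 + 0.064534) = 2.111339
dt = 2.111339 - 2.096 = 0.015339

0.015339


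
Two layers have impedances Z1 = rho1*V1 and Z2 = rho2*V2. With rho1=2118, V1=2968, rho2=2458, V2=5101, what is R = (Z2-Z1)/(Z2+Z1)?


Z1 = 2118 * 2968 = 6286224
Z2 = 2458 * 5101 = 12538258
R = (12538258 - 6286224) / (12538258 + 6286224) = 6252034 / 18824482 = 0.3321

0.3321


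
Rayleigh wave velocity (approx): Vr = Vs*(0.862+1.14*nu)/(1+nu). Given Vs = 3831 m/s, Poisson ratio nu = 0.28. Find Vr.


Numerator factor = 0.862 + 1.14*0.28 = 1.1812
Denominator = 1 + 0.28 = 1.28
Vr = 3831 * 1.1812 / 1.28 = 3535.29 m/s

3535.29


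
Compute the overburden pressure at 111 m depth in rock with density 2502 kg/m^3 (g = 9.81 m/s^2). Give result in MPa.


P = rho * g * z / 1e6
= 2502 * 9.81 * 111 / 1e6
= 2724452.82 / 1e6
= 2.7245 MPa

2.7245


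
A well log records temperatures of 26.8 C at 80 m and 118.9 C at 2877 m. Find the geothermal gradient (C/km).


dT = 118.9 - 26.8 = 92.1 C
dz = 2877 - 80 = 2797 m
gradient = dT/dz * 1000 = 92.1/2797 * 1000 = 32.9281 C/km

32.9281


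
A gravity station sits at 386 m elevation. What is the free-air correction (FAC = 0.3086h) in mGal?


FAC = 0.3086 * h
= 0.3086 * 386
= 119.1196 mGal

119.1196


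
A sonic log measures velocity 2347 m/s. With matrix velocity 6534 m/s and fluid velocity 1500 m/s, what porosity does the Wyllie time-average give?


1/V - 1/Vm = 1/2347 - 1/6534 = 0.00027303
1/Vf - 1/Vm = 1/1500 - 1/6534 = 0.00051362
phi = 0.00027303 / 0.00051362 = 0.5316

0.5316


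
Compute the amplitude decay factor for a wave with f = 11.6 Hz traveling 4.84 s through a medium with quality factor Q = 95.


pi*f*t/Q = pi*11.6*4.84/95 = 1.856648
A/A0 = exp(-1.856648) = 0.156195

0.156195


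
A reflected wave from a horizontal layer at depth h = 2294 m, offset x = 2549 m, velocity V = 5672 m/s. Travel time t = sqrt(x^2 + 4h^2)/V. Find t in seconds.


x^2 + 4h^2 = 2549^2 + 4*2294^2 = 6497401 + 21049744 = 27547145
sqrt(27547145) = 5248.5374
t = 5248.5374 / 5672 = 0.9253 s

0.9253


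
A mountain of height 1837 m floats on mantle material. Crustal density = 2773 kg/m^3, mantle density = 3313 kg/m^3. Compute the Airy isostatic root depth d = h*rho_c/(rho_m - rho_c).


rho_m - rho_c = 3313 - 2773 = 540
d = 1837 * 2773 / 540
= 5094001 / 540
= 9433.34 m

9433.34


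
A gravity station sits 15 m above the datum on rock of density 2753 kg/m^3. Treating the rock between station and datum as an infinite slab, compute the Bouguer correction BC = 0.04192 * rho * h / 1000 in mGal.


BC = 0.04192 * rho * h / 1000
= 0.04192 * 2753 * 15 / 1000
= 1.7311 mGal

1.7311


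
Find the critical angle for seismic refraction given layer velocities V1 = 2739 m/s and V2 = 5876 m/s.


V1/V2 = 2739/5876 = 0.466133
theta_c = arcsin(0.466133) = 27.7836 degrees

27.7836


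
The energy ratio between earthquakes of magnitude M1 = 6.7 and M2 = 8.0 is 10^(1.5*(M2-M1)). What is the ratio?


M2 - M1 = 8.0 - 6.7 = 1.3
1.5 * 1.3 = 1.95
ratio = 10^1.95 = 89.13

89.13


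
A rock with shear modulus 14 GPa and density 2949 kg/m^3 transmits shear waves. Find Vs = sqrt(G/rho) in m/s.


Convert G to Pa: G = 14e9 Pa
Compute G/rho = 14e9 / 2949 = 4747371.9905
Vs = sqrt(4747371.9905) = 2178.85 m/s

2178.85


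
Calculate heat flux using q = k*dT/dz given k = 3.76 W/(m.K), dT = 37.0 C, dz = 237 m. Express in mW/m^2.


q = k * dT / dz * 1000
= 3.76 * 37.0 / 237 * 1000
= 0.587004 * 1000
= 587.0042 mW/m^2

587.0042


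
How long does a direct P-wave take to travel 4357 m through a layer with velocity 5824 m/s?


t = x / V
= 4357 / 5824
= 0.7481 s

0.7481


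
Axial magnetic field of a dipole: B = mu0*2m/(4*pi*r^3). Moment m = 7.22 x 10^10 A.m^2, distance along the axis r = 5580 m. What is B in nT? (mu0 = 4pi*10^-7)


m = 7.22 x 10^10 = 72200000000 A.m^2
2m = 144400000000 A.m^2
r^3 = 5580^3 = 173741112000
B = (4pi*10^-7) * 144400000000 / (4*pi * 173741112000) * 1e9
= 181458.391671 / 2183295204342.89 * 1e9
= 83.1122 nT

83.1122


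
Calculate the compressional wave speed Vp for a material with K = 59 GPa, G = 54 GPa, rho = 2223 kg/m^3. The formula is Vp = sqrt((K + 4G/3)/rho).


First compute the effective modulus:
K + 4G/3 = 59e9 + 4*54e9/3 = 131000000000.0 Pa
Then divide by density:
131000000000.0 / 2223 = 58929374.7188 Pa/(kg/m^3)
Take the square root:
Vp = sqrt(58929374.7188) = 7676.55 m/s

7676.55


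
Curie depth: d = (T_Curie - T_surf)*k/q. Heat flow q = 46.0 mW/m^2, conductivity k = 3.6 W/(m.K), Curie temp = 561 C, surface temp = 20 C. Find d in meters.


T_Curie - T_surf = 561 - 20 = 541 C
Convert q to W/m^2: 46.0 mW/m^2 = 0.046 W/m^2
d = 541 * 3.6 / 0.046 = 42339.13 m

42339.13


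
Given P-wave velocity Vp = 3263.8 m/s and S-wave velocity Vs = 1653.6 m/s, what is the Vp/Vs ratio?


Vp/Vs = 3263.8 / 1653.6
= 1.9738

1.9738


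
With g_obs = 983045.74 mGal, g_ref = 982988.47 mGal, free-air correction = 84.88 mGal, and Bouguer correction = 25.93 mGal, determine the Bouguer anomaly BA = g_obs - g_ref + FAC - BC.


BA = g_obs - g_ref + FAC - BC
= 983045.74 - 982988.47 + 84.88 - 25.93
= 116.22 mGal

116.22


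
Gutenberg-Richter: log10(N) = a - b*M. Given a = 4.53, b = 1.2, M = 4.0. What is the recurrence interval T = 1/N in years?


log10(N) = 4.53 - 1.2*4.0 = -0.27
N = 10^-0.27 = 0.537032
T = 1/N = 1/0.537032 = 1.8621 years

1.8621


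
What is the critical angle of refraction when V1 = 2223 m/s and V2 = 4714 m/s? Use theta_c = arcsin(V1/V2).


V1/V2 = 2223/4714 = 0.471574
theta_c = arcsin(0.471574) = 28.1365 degrees

28.1365


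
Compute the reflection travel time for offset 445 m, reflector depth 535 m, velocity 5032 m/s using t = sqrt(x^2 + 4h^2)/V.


x^2 + 4h^2 = 445^2 + 4*535^2 = 198025 + 1144900 = 1342925
sqrt(1342925) = 1158.8464
t = 1158.8464 / 5032 = 0.2303 s

0.2303


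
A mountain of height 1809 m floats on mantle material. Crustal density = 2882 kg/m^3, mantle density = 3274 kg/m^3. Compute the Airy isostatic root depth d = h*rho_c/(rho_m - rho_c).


rho_m - rho_c = 3274 - 2882 = 392
d = 1809 * 2882 / 392
= 5213538 / 392
= 13299.84 m

13299.84


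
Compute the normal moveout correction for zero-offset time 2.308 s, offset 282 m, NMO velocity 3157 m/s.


x/Vnmo = 282/3157 = 0.089325
(x/Vnmo)^2 = 0.007979
t0^2 = 5.326864
sqrt(5.326864 + 0.007979) = 2.309728
dt = 2.309728 - 2.308 = 0.001728

0.001728


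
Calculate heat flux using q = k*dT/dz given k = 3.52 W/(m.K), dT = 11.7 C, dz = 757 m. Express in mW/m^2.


q = k * dT / dz * 1000
= 3.52 * 11.7 / 757 * 1000
= 0.054404 * 1000
= 54.4042 mW/m^2

54.4042


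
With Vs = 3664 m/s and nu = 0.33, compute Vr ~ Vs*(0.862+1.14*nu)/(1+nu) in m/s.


Numerator factor = 0.862 + 1.14*0.33 = 1.2382
Denominator = 1 + 0.33 = 1.33
Vr = 3664 * 1.2382 / 1.33 = 3411.1 m/s

3411.1


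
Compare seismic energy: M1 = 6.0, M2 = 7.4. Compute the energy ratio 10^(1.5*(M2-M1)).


M2 - M1 = 7.4 - 6.0 = 1.4
1.5 * 1.4 = 2.1
ratio = 10^2.1 = 125.89

125.89


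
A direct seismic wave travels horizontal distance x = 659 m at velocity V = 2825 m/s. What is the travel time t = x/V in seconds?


t = x / V
= 659 / 2825
= 0.2333 s

0.2333


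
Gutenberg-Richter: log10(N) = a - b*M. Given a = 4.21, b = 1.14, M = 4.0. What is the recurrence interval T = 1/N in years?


log10(N) = 4.21 - 1.14*4.0 = -0.35
N = 10^-0.35 = 0.446684
T = 1/N = 1/0.446684 = 2.2387 years

2.2387


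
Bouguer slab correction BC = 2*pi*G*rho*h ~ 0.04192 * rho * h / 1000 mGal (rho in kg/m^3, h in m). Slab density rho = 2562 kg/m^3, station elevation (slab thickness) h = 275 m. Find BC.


BC = 0.04192 * rho * h / 1000
= 0.04192 * 2562 * 275 / 1000
= 29.5347 mGal

29.5347


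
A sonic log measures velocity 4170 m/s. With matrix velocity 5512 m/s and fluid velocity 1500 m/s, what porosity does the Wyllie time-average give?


1/V - 1/Vm = 1/4170 - 1/5512 = 5.839e-05
1/Vf - 1/Vm = 1/1500 - 1/5512 = 0.00048524
phi = 5.839e-05 / 0.00048524 = 0.1203

0.1203


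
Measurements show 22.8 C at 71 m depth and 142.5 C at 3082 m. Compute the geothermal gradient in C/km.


dT = 142.5 - 22.8 = 119.7 C
dz = 3082 - 71 = 3011 m
gradient = dT/dz * 1000 = 119.7/3011 * 1000 = 39.7542 C/km

39.7542


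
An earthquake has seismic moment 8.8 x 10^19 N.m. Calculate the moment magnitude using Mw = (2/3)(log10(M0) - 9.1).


log10(M0) = log10(8.8 x 10^19) = 19.9445
Mw = 2/3 * (19.9445 - 9.1)
= 2/3 * 10.8445
= 7.23

7.23


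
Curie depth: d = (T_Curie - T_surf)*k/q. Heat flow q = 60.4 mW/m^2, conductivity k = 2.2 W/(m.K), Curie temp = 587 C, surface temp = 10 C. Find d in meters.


T_Curie - T_surf = 587 - 10 = 577 C
Convert q to W/m^2: 60.4 mW/m^2 = 0.0604 W/m^2
d = 577 * 2.2 / 0.0604 = 21016.56 m

21016.56


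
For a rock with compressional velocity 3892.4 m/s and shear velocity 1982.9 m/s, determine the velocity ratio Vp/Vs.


Vp/Vs = 3892.4 / 1982.9
= 1.963

1.963


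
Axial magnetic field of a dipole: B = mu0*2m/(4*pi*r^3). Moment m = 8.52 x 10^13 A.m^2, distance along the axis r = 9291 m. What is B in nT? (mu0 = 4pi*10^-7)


m = 8.52 x 10^13 = 85200000000000 A.m^2
2m = 170400000000000 A.m^2
r^3 = 9291^3 = 802024029171
B = (4pi*10^-7) * 170400000000000 / (4*pi * 802024029171) * 1e9
= 214130955.26868 / 10078531192184.4 * 1e9
= 21246.2462 nT

21246.2462


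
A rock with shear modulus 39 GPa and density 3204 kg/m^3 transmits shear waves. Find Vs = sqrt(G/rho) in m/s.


Convert G to Pa: G = 39e9 Pa
Compute G/rho = 39e9 / 3204 = 12172284.6442
Vs = sqrt(12172284.6442) = 3488.88 m/s

3488.88


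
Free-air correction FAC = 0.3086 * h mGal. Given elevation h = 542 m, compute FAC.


FAC = 0.3086 * h
= 0.3086 * 542
= 167.2612 mGal

167.2612


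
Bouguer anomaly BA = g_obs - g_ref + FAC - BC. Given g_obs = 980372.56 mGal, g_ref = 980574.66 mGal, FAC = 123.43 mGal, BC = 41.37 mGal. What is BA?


BA = g_obs - g_ref + FAC - BC
= 980372.56 - 980574.66 + 123.43 - 41.37
= -120.04 mGal

-120.04


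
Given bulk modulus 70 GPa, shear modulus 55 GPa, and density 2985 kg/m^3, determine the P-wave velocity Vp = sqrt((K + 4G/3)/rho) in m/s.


First compute the effective modulus:
K + 4G/3 = 70e9 + 4*55e9/3 = 143333333333.33 Pa
Then divide by density:
143333333333.33 / 2985 = 48017867.1133 Pa/(kg/m^3)
Take the square root:
Vp = sqrt(48017867.1133) = 6929.49 m/s

6929.49


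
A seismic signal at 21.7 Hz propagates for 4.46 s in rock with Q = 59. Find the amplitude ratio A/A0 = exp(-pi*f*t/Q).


pi*f*t/Q = pi*21.7*4.46/59 = 5.153383
A/A0 = exp(-5.153383) = 0.00578

0.00578


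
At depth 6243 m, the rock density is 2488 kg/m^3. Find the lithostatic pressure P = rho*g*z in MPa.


P = rho * g * z / 1e6
= 2488 * 9.81 * 6243 / 1e6
= 152374649.04 / 1e6
= 152.3746 MPa

152.3746


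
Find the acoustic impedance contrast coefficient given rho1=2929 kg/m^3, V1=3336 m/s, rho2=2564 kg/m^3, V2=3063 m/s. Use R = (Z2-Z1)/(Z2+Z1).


Z1 = 2929 * 3336 = 9771144
Z2 = 2564 * 3063 = 7853532
R = (7853532 - 9771144) / (7853532 + 9771144) = -1917612 / 17624676 = -0.1088

-0.1088


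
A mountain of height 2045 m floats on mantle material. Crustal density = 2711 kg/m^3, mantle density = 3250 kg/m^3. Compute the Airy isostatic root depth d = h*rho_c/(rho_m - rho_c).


rho_m - rho_c = 3250 - 2711 = 539
d = 2045 * 2711 / 539
= 5543995 / 539
= 10285.71 m

10285.71


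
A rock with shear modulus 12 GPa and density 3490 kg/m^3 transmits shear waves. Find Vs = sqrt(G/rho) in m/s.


Convert G to Pa: G = 12e9 Pa
Compute G/rho = 12e9 / 3490 = 3438395.4155
Vs = sqrt(3438395.4155) = 1854.29 m/s

1854.29


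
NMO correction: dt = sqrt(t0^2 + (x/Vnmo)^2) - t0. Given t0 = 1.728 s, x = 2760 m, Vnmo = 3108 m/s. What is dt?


x/Vnmo = 2760/3108 = 0.888031
(x/Vnmo)^2 = 0.788599
t0^2 = 2.985984
sqrt(2.985984 + 0.788599) = 1.942829
dt = 1.942829 - 1.728 = 0.214829

0.214829


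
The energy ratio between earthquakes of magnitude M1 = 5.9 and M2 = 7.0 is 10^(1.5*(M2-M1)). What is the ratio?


M2 - M1 = 7.0 - 5.9 = 1.1
1.5 * 1.1 = 1.65
ratio = 10^1.65 = 44.67

44.67


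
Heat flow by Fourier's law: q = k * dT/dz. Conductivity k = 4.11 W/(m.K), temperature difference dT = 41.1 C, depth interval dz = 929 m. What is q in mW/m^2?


q = k * dT / dz * 1000
= 4.11 * 41.1 / 929 * 1000
= 0.181831 * 1000
= 181.831 mW/m^2

181.831


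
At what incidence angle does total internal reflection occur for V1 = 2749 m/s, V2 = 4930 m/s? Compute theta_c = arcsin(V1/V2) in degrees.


V1/V2 = 2749/4930 = 0.557606
theta_c = arcsin(0.557606) = 33.8904 degrees

33.8904


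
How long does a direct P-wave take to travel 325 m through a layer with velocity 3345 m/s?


t = x / V
= 325 / 3345
= 0.0972 s

0.0972


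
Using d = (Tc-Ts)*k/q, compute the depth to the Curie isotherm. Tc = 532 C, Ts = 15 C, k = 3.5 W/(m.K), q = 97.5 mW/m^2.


T_Curie - T_surf = 532 - 15 = 517 C
Convert q to W/m^2: 97.5 mW/m^2 = 0.0975 W/m^2
d = 517 * 3.5 / 0.0975 = 18558.97 m

18558.97


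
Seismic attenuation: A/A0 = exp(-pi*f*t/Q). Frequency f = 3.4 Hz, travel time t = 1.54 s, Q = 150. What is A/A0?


pi*f*t/Q = pi*3.4*1.54/150 = 0.109663
A/A0 = exp(-0.109663) = 0.896137

0.896137


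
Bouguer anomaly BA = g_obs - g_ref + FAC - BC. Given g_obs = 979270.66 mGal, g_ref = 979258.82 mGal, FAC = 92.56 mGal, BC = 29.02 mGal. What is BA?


BA = g_obs - g_ref + FAC - BC
= 979270.66 - 979258.82 + 92.56 - 29.02
= 75.38 mGal

75.38


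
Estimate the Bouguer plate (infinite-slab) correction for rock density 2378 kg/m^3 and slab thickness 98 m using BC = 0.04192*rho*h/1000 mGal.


BC = 0.04192 * rho * h / 1000
= 0.04192 * 2378 * 98 / 1000
= 9.7692 mGal

9.7692


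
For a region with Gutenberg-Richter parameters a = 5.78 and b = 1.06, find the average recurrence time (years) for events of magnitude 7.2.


log10(N) = 5.78 - 1.06*7.2 = -1.852
N = 10^-1.852 = 0.01406
T = 1/N = 1/0.01406 = 71.1214 years

71.1214


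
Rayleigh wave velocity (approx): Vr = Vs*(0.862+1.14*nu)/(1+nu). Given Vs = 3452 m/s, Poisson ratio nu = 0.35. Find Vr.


Numerator factor = 0.862 + 1.14*0.35 = 1.261
Denominator = 1 + 0.35 = 1.35
Vr = 3452 * 1.261 / 1.35 = 3224.42 m/s

3224.42


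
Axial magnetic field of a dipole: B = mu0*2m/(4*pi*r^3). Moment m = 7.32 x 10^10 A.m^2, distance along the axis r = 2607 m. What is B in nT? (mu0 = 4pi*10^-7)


m = 7.32 x 10^10 = 73200000000 A.m^2
2m = 146400000000 A.m^2
r^3 = 2607^3 = 17718342543
B = (4pi*10^-7) * 146400000000 / (4*pi * 17718342543) * 1e9
= 183971.665794 / 222655259067.51 * 1e9
= 826.2624 nT

826.2624


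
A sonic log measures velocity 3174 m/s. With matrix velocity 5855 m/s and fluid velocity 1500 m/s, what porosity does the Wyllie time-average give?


1/V - 1/Vm = 1/3174 - 1/5855 = 0.00014427
1/Vf - 1/Vm = 1/1500 - 1/5855 = 0.00049587
phi = 0.00014427 / 0.00049587 = 0.2909

0.2909


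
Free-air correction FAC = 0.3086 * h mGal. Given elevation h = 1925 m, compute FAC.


FAC = 0.3086 * h
= 0.3086 * 1925
= 594.055 mGal

594.055


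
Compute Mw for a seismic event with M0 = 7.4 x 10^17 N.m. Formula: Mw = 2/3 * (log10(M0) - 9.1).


log10(M0) = log10(7.4 x 10^17) = 17.8692
Mw = 2/3 * (17.8692 - 9.1)
= 2/3 * 8.7692
= 5.85

5.85


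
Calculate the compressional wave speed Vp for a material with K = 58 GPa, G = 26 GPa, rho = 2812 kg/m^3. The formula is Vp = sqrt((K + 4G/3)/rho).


First compute the effective modulus:
K + 4G/3 = 58e9 + 4*26e9/3 = 92666666666.67 Pa
Then divide by density:
92666666666.67 / 2812 = 32954006.6382 Pa/(kg/m^3)
Take the square root:
Vp = sqrt(32954006.6382) = 5740.56 m/s

5740.56


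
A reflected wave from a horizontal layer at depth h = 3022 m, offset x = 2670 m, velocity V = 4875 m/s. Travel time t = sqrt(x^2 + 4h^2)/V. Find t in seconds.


x^2 + 4h^2 = 2670^2 + 4*3022^2 = 7128900 + 36529936 = 43658836
sqrt(43658836) = 6607.4833
t = 6607.4833 / 4875 = 1.3554 s

1.3554


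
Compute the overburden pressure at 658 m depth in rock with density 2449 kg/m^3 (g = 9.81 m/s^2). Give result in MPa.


P = rho * g * z / 1e6
= 2449 * 9.81 * 658 / 1e6
= 15808246.02 / 1e6
= 15.8082 MPa

15.8082


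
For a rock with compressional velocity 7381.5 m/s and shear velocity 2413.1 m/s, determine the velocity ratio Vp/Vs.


Vp/Vs = 7381.5 / 2413.1
= 3.0589

3.0589


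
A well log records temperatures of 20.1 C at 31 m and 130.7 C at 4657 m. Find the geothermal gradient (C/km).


dT = 130.7 - 20.1 = 110.6 C
dz = 4657 - 31 = 4626 m
gradient = dT/dz * 1000 = 110.6/4626 * 1000 = 23.9083 C/km

23.9083


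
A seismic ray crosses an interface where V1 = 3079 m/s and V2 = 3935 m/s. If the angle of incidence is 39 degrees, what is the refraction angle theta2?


sin(theta1) = sin(39 deg) = 0.62932
sin(theta2) = V2/V1 * sin(theta1) = 3935/3079 * 0.62932 = 0.804279
theta2 = arcsin(0.804279) = 53.5407 degrees

53.5407


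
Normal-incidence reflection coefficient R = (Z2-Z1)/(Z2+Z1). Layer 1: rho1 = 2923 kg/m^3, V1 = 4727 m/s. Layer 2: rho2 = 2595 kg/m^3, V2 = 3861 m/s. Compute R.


Z1 = 2923 * 4727 = 13817021
Z2 = 2595 * 3861 = 10019295
R = (10019295 - 13817021) / (10019295 + 13817021) = -3797726 / 23836316 = -0.1593

-0.1593


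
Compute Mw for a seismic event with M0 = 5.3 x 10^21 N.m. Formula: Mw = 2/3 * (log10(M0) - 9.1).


log10(M0) = log10(5.3 x 10^21) = 21.7243
Mw = 2/3 * (21.7243 - 9.1)
= 2/3 * 12.6243
= 8.42

8.42


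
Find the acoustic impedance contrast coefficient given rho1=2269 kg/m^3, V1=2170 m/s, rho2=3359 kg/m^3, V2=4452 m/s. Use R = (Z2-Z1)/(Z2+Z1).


Z1 = 2269 * 2170 = 4923730
Z2 = 3359 * 4452 = 14954268
R = (14954268 - 4923730) / (14954268 + 4923730) = 10030538 / 19877998 = 0.5046

0.5046


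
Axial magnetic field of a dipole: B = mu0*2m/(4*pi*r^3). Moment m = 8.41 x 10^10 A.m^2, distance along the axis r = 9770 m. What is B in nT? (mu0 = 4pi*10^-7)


m = 8.41 x 10^10 = 84100000000 A.m^2
2m = 168200000000 A.m^2
r^3 = 9770^3 = 932574833000
B = (4pi*10^-7) * 168200000000 / (4*pi * 932574833000) * 1e9
= 211366.353734 / 11719080977102.11 * 1e9
= 18.0361 nT

18.0361


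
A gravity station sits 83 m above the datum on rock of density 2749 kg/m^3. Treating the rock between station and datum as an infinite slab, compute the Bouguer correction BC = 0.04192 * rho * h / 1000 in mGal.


BC = 0.04192 * rho * h / 1000
= 0.04192 * 2749 * 83 / 1000
= 9.5648 mGal

9.5648


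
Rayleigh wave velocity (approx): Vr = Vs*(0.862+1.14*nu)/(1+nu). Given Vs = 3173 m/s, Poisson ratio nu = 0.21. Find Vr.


Numerator factor = 0.862 + 1.14*0.21 = 1.1014
Denominator = 1 + 0.21 = 1.21
Vr = 3173 * 1.1014 / 1.21 = 2888.22 m/s

2888.22


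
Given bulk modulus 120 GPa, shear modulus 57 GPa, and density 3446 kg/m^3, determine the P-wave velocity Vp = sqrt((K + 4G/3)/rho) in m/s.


First compute the effective modulus:
K + 4G/3 = 120e9 + 4*57e9/3 = 196000000000.0 Pa
Then divide by density:
196000000000.0 / 3446 = 56877539.1759 Pa/(kg/m^3)
Take the square root:
Vp = sqrt(56877539.1759) = 7541.72 m/s

7541.72


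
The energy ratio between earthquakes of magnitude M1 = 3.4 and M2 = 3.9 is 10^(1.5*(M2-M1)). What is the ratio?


M2 - M1 = 3.9 - 3.4 = 0.5
1.5 * 0.5 = 0.75
ratio = 10^0.75 = 5.62

5.62
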